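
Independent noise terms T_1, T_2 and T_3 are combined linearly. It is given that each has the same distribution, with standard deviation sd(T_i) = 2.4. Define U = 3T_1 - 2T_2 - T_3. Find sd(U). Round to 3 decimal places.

8.980

var(T_i) = (2.4)² = 5.76
By independence, var(U) = (3)²var(T_1) + (-2)²var(T_2) + (-1)²var(T_3)
= (3)²·5.76 + (-2)²·5.76 + (-1)²·5.76 = 80.64
sd(U) = √80.64 ≈ 8.980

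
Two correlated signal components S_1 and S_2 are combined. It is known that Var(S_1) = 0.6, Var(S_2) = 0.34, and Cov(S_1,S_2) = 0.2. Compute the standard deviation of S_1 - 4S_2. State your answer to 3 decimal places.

2.107

Var(S_1 - 4S_2) = (1)²·Var(S_1) + (-4)²·Var(S_2) + 2·(1)·(-4)·Cov(S_1,S_2)
= 1·0.6 + 16·0.34 + -8·0.2 = 4.44
SD(S_1 - 4S_2) = √4.44 ≈ 2.107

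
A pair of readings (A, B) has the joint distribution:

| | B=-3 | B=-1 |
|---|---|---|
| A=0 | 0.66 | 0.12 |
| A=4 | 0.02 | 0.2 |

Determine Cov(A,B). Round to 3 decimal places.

1.037

E[A] = 0.88,  E[B] = -2.36
E[AB] = -1.04
Cov(A,B) = E[AB] − E[A]E[B] = -1.04 − (0.88)(-2.36) = 1.0368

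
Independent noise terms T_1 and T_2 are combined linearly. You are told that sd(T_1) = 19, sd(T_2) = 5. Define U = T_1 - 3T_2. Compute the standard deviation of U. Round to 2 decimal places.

Var(T_1) = 361, Var(T_2) = 25
By independence, Var(U) = (1)²Var(T_1) + (-3)²Var(T_2)
= (1)²·361 + (-3)²·25 = 586
sd(U) = √586 ≈ 24.21

24.21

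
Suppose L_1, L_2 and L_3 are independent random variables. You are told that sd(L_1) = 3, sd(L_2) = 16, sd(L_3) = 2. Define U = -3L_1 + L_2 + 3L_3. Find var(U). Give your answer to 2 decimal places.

var(L_1) = 9, var(L_2) = 256, var(L_3) = 4
By independence, var(U) = (-3)²var(L_1) + (1)²var(L_2) + (3)²var(L_3)
= (-3)²·9 + (1)²·256 + (3)²·4 = 373

373.00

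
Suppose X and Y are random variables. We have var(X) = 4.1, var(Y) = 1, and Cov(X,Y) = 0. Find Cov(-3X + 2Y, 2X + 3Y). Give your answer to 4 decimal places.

Cov(-3X + 2Y, 2X + 3Y) = (-3)(2)var(X) + (2)(3)var(Y) + [(-3)(3) + (2)(2)]Cov(X,Y)
= -6·4.1 + 6·1 + -5·0 = -18.6

-18.6000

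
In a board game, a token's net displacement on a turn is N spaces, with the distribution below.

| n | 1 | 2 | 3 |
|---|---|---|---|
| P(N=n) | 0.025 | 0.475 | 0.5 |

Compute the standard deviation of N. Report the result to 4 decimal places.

0.5472

E[N] = (1)(0.025) + (2)(0.475) + (3)(0.5) = 2.475
E[N²] = (1)²(0.025) + (2)²(0.475) + (3)²(0.5) = 6.425
V(N) = E[N²] − (E[N])² = 6.425 − (2.475)² = 0.299375
sd(N) = √0.299375 ≈ 0.5472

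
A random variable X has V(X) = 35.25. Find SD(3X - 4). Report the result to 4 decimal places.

V(3X - 4) = (3)²·35.25 = 317.25
SD(3X - 4) = √317.25 ≈ 17.8115

17.8115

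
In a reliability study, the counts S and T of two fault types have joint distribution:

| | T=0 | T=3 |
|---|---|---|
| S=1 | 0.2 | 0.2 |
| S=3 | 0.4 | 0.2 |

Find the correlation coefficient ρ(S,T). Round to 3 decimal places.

E[S] = 2.2,  E[T] = 1.2
E[ST] = 2.4
cov(S,T) = E[ST] − E[S]E[T] = 2.4 − (2.2)(1.2) = -0.24
Var(S) = 0.96,  Var(T) = 2.16
ρ = -0.24 / √(0.96·2.16) ≈ -0.167

-0.167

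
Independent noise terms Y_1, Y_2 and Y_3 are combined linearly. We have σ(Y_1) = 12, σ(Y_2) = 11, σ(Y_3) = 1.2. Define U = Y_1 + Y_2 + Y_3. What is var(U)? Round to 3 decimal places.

266.440

var(Y_1) = 144, var(Y_2) = 121, var(Y_3) = 1.44
By independence, var(U) = (1)²var(Y_1) + (1)²var(Y_2) + (1)²var(Y_3)
= (1)²·144 + (1)²·121 + (1)²·1.44 = 266.44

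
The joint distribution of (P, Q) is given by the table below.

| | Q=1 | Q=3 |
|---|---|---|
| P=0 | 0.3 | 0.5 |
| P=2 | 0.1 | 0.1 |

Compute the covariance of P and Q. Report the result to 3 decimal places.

-0.080

E[P] = 0.4,  E[Q] = 2.2
E[PQ] = 0.8
Cov(P,Q) = E[PQ] − E[P]E[Q] = 0.8 − (0.4)(2.2) = -0.08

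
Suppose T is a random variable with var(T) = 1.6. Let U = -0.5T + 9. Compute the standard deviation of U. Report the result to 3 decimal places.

var(-0.5T + 9) = (-0.5)²·1.6 = 0.4
σ(U) = √0.4 ≈ 0.632

0.632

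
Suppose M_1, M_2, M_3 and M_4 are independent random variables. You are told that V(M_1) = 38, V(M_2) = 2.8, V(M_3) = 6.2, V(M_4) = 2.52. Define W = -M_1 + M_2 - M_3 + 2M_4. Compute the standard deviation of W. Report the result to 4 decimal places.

By independence, V(W) = (-1)²V(M_1) + (1)²V(M_2) + (-1)²V(M_3) + (2)²V(M_4)
= (-1)²·38 + (1)²·2.8 + (-1)²·6.2 + (2)²·2.52 = 57.08
σ(W) = √57.08 ≈ 7.5551

7.5551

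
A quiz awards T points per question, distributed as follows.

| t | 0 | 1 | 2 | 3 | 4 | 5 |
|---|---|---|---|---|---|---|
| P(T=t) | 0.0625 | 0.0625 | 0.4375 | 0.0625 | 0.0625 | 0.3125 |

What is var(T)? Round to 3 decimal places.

2.559

E[T] = (0)(0.0625) + (1)(0.0625) + (2)(0.4375) + (3)(0.0625) + (4)(0.0625) + (5)(0.3125) = 2.9375
E[T²] = (0)²(0.0625) + (1)²(0.0625) + (2)²(0.4375) + (3)²(0.0625) + (4)²(0.0625) + (5)²(0.3125) = 11.1875
var(T) = E[T²] − (E[T])² = 11.1875 − (2.9375)² = 2.55859375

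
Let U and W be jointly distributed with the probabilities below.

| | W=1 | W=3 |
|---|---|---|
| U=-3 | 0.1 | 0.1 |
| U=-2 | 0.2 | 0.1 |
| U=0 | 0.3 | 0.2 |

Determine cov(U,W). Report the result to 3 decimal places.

E[U] = -1.2,  E[W] = 1.8
E[UW] = -2.2
cov(U,W) = E[UW] − E[U]E[W] = -2.2 − (-1.2)(1.8) = -0.04

-0.040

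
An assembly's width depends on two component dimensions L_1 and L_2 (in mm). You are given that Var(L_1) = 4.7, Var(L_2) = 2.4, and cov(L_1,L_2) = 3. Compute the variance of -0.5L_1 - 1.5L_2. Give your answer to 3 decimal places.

Var(-0.5L_1 - 1.5L_2) = (-0.5)²·Var(L_1) + (-1.5)²·Var(L_2) + 2·(-0.5)·(-1.5)·cov(L_1,L_2)
= 0.25·4.7 + 2.25·2.4 + 1.5·3 = 11.075

11.075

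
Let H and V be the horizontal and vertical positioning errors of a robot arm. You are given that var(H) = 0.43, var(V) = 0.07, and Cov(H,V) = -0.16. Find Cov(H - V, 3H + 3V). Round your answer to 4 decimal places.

1.0800

Cov(H - V, 3H + 3V) = (1)(3)var(H) + (-1)(3)var(V) + [(1)(3) + (-1)(3)]Cov(H,V)
= 3·0.43 + -3·0.07 + 0·-0.16 = 1.08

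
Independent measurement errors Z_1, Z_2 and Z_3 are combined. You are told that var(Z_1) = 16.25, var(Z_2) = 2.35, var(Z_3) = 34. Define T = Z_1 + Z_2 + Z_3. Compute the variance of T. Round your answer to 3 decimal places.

52.600

By independence, var(T) = (1)²var(Z_1) + (1)²var(Z_2) + (1)²var(Z_3)
= (1)²·16.25 + (1)²·2.35 + (1)²·34 = 52.6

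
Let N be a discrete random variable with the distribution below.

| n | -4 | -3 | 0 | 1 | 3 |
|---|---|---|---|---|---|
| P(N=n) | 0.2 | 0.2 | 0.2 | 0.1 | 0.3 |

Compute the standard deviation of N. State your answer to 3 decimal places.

2.764

E[N] = (-4)(0.2) + (-3)(0.2) + (0)(0.2) + (1)(0.1) + (3)(0.3) = -0.4
E[N²] = (-4)²(0.2) + (-3)²(0.2) + (0)²(0.2) + (1)²(0.1) + (3)²(0.3) = 7.8
Var(N) = E[N²] − (E[N])² = 7.8 − (-0.4)² = 7.64
SD(N) = √7.64 ≈ 2.764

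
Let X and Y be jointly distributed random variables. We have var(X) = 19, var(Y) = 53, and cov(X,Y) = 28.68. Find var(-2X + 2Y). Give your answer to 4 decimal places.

58.5600

var(-2X + 2Y) = (-2)²·var(X) + (2)²·var(Y) + 2·(-2)·(2)·cov(X,Y)
= 4·19 + 4·53 + -8·28.68 = 58.56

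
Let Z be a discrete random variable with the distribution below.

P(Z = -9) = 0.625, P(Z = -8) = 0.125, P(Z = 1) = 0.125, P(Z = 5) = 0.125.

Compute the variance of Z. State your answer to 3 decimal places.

E[Z] = (-9)(0.625) + (-8)(0.125) + (1)(0.125) + (5)(0.125) = -5.875
E[Z²] = (-9)²(0.625) + (-8)²(0.125) + (1)²(0.125) + (5)²(0.125) = 61.875
var(Z) = E[Z²] − (E[Z])² = 61.875 − (-5.875)² = 27.359375

27.359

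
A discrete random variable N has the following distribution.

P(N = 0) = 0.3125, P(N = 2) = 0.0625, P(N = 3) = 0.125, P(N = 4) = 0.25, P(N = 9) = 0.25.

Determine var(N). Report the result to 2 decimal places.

E[N] = (0)(0.3125) + (2)(0.0625) + (3)(0.125) + (4)(0.25) + (9)(0.25) = 3.75
E[N²] = (0)²(0.3125) + (2)²(0.0625) + (3)²(0.125) + (4)²(0.25) + (9)²(0.25) = 25.625
var(N) = E[N²] − (E[N])² = 25.625 − (3.75)² = 11.5625

11.56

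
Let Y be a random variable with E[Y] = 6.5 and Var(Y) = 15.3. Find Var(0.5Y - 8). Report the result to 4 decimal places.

3.8250

Var(0.5Y - 8) = (0.5)²·Var(Y) = 0.25·15.3 = 3.825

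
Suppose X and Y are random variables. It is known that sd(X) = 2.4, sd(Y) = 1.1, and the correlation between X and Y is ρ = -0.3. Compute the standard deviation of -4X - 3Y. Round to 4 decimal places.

var(X) = (2.4)² = 5.76;  var(Y) = (1.1)² = 1.21
Cov(X,Y) = ρ·sd(X)·sd(Y) = -0.3·2.4·1.1 = -0.792
var(-4X - 3Y) = (-4)²·var(X) + (-3)²·var(Y) + 2·(-4)·(-3)·Cov(X,Y)
= 16·5.76 + 9·1.21 + 24·-0.792 = 84.042
sd(-4X - 3Y) = √84.042 ≈ 9.1674

9.1674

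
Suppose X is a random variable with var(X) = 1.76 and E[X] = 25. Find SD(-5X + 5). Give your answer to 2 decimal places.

6.63

var(-5X + 5) = (-5)²·1.76 = 44
SD(-5X + 5) = √44 ≈ 6.63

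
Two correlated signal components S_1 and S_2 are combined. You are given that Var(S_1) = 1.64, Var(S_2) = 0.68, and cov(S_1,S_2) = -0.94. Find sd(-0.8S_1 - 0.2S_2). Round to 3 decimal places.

0.881

Var(-0.8S_1 - 0.2S_2) = (-0.8)²·Var(S_1) + (-0.2)²·Var(S_2) + 2·(-0.8)·(-0.2)·cov(S_1,S_2)
= 0.64·1.64 + 0.04·0.68 + 0.32·-0.94 = 0.776
sd(-0.8S_1 - 0.2S_2) = √0.776 ≈ 0.881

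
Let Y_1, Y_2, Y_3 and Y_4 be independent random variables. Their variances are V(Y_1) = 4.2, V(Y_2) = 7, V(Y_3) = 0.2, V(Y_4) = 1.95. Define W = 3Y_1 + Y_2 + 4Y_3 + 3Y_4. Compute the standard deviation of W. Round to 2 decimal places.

8.10

By independence, V(W) = (3)²V(Y_1) + (1)²V(Y_2) + (4)²V(Y_3) + (3)²V(Y_4)
= (3)²·4.2 + (1)²·7 + (4)²·0.2 + (3)²·1.95 = 65.55
σ(W) = √65.55 ≈ 8.10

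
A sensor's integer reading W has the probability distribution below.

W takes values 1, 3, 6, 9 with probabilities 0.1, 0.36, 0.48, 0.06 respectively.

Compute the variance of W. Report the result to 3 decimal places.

E[W] = (1)(0.1) + (3)(0.36) + (6)(0.48) + (9)(0.06) = 4.6
E[W²] = (1)²(0.1) + (3)²(0.36) + (6)²(0.48) + (9)²(0.06) = 25.48
Var(W) = E[W²] − (E[W])² = 25.48 − (4.6)² = 4.32

4.320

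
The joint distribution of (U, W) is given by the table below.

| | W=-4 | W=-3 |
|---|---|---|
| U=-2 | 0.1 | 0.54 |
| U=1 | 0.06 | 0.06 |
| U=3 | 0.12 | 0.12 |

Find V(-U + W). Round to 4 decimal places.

E[U] = -0.44,  E[W] = -3.28,  E[UW] = 1.1
V(U) = 4.84 − (-0.44)² = 4.6464;  V(W) = 10.96 − (-3.28)² = 0.2016
cov(U,W) = 1.1 − (-0.44)(-3.28) = -0.3432
V(-U + W) = (-1)²·4.6464 + (1)²·0.2016 + 2·(-1)·(1)·-0.3432 = 5.5344

5.5344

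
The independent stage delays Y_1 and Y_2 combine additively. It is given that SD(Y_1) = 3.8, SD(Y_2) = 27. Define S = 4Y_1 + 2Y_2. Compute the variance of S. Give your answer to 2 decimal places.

var(Y_1) = 14.44, var(Y_2) = 729
By independence, var(S) = (4)²var(Y_1) + (2)²var(Y_2)
= (4)²·14.44 + (2)²·729 = 3147.04

3147.04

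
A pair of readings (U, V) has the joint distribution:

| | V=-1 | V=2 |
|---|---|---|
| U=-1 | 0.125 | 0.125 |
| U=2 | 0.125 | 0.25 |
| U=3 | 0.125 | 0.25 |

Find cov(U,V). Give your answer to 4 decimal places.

E[U] = 1.625,  E[V] = 0.875
E[UV] = 1.75
cov(U,V) = E[UV] − E[U]E[V] = 1.75 − (1.625)(0.875) = 0.328125

0.3281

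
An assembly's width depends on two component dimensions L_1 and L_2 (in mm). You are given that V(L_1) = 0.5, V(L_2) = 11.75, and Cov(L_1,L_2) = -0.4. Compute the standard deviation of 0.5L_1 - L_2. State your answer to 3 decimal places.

3.504

V(0.5L_1 - L_2) = (0.5)²·V(L_1) + (-1)²·V(L_2) + 2·(0.5)·(-1)·Cov(L_1,L_2)
= 0.25·0.5 + 1·11.75 + -1·-0.4 = 12.275
sd(0.5L_1 - L_2) = √12.275 ≈ 3.504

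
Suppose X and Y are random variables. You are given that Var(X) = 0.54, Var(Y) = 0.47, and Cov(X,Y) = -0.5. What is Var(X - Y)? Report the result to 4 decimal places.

Var(X - Y) = (1)²·Var(X) + (-1)²·Var(Y) + 2·(1)·(-1)·Cov(X,Y)
= 1·0.54 + 1·0.47 + -2·-0.5 = 2.01

2.0100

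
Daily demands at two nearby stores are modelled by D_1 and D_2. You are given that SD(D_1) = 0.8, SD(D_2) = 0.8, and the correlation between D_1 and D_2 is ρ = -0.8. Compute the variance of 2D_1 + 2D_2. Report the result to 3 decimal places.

V(D_1) = (0.8)² = 0.64;  V(D_2) = (0.8)² = 0.64
cov(D_1,D_2) = ρ·SD(D_1)·SD(D_2) = -0.8·0.8·0.8 = -0.512
V(2D_1 + 2D_2) = (2)²·V(D_1) + (2)²·V(D_2) + 2·(2)·(2)·cov(D_1,D_2)
= 4·0.64 + 4·0.64 + 8·-0.512 = 1.024

1.024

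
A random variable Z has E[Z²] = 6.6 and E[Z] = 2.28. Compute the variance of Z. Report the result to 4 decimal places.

1.4016

Var(Z) = 6.6 − (2.28)² = 1.4016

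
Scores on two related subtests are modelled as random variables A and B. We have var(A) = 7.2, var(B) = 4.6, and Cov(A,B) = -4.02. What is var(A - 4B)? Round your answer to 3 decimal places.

112.960

var(A - 4B) = (1)²·var(A) + (-4)²·var(B) + 2·(1)·(-4)·Cov(A,B)
= 1·7.2 + 16·4.6 + -8·-4.02 = 112.96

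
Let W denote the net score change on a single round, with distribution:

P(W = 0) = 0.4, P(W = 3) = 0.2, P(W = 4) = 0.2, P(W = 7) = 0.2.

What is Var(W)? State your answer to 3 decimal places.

6.960

E[W] = (0)(0.4) + (3)(0.2) + (4)(0.2) + (7)(0.2) = 2.8
E[W²] = (0)²(0.4) + (3)²(0.2) + (4)²(0.2) + (7)²(0.2) = 14.8
Var(W) = E[W²] − (E[W])² = 14.8 − (2.8)² = 6.96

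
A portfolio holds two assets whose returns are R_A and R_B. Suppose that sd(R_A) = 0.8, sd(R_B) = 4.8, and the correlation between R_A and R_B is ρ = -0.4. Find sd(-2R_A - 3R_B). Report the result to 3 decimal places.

13.838

var(R_A) = (0.8)² = 0.64;  var(R_B) = (4.8)² = 23.04
Cov(R_A,R_B) = ρ·sd(R_A)·sd(R_B) = -0.4·0.8·4.8 = -1.536
var(-2R_A - 3R_B) = (-2)²·var(R_A) + (-3)²·var(R_B) + 2·(-2)·(-3)·Cov(R_A,R_B)
= 4·0.64 + 9·23.04 + 12·-1.536 = 191.488
sd(-2R_A - 3R_B) = √191.488 ≈ 13.838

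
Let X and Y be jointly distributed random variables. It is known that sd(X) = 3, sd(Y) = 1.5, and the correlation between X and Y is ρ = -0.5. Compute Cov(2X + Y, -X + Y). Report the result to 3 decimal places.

Var(X) = (3)² = 9;  Var(Y) = (1.5)² = 2.25
Cov(X,Y) = ρ·sd(X)·sd(Y) = -0.5·3·1.5 = -2.25
Cov(2X + Y, -X + Y) = (2)(-1)Var(X) + (1)(1)Var(Y) + [(2)(1) + (1)(-1)]Cov(X,Y)
= -2·9 + 1·2.25 + 1·-2.25 = -18

-18.000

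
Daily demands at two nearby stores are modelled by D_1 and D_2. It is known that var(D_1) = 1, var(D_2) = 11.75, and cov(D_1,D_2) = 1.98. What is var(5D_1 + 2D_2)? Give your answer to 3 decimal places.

var(5D_1 + 2D_2) = (5)²·var(D_1) + (2)²·var(D_2) + 2·(5)·(2)·cov(D_1,D_2)
= 25·1 + 4·11.75 + 20·1.98 = 111.6

111.600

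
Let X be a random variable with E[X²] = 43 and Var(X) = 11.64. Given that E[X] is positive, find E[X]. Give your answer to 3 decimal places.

(E[X])² = E[X²] − Var(X) = 43 − 11.64 = 31.36
E[X] = √31.36 = 5.6

5.600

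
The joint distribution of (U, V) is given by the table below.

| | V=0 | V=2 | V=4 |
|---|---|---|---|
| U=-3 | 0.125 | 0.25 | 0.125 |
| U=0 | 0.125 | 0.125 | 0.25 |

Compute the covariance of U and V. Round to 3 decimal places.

E[U] = -1.5,  E[V] = 2.25
E[UV] = -3
Cov(U,V) = E[UV] − E[U]E[V] = -3 − (-1.5)(2.25) = 0.375

0.375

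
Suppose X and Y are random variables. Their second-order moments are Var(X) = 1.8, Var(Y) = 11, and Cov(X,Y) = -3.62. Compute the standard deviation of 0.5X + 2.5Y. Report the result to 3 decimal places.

Var(0.5X + 2.5Y) = (0.5)²·Var(X) + (2.5)²·Var(Y) + 2·(0.5)·(2.5)·Cov(X,Y)
= 0.25·1.8 + 6.25·11 + 2.5·-3.62 = 60.15
SD(0.5X + 2.5Y) = √60.15 ≈ 7.756

7.756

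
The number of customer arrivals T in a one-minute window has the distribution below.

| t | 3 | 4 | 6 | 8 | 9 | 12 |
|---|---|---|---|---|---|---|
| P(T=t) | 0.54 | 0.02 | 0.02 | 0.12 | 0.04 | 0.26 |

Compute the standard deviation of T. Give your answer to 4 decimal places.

E[T] = (3)(0.54) + (4)(0.02) + (6)(0.02) + (8)(0.12) + (9)(0.04) + (12)(0.26) = 6.26
E[T²] = (3)²(0.54) + (4)²(0.02) + (6)²(0.02) + (8)²(0.12) + (9)²(0.04) + (12)²(0.26) = 54.26
Var(T) = E[T²] − (E[T])² = 54.26 − (6.26)² = 15.0724
SD(T) = √15.0724 ≈ 3.8823

3.8823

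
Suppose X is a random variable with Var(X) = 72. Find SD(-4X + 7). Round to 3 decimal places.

Var(-4X + 7) = (-4)²·72 = 1152
SD(-4X + 7) = √1152 ≈ 33.941

33.941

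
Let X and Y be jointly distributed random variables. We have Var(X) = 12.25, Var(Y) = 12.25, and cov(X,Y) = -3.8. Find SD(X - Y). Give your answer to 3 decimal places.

Var(X - Y) = (1)²·Var(X) + (-1)²·Var(Y) + 2·(1)·(-1)·cov(X,Y)
= 1·12.25 + 1·12.25 + -2·-3.8 = 32.1
SD(X - Y) = √32.1 ≈ 5.666

5.666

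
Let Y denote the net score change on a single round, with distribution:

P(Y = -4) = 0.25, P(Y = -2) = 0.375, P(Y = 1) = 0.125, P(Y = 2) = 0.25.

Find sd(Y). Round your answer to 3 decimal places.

2.315

E[Y] = (-4)(0.25) + (-2)(0.375) + (1)(0.125) + (2)(0.25) = -1.125
E[Y²] = (-4)²(0.25) + (-2)²(0.375) + (1)²(0.125) + (2)²(0.25) = 6.625
Var(Y) = E[Y²] − (E[Y])² = 6.625 − (-1.125)² = 5.359375
sd(Y) = √5.359375 ≈ 2.315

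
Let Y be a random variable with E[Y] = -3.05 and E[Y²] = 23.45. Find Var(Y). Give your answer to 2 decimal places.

Var(Y) = 23.45 − (-3.05)² = 14.1475

14.15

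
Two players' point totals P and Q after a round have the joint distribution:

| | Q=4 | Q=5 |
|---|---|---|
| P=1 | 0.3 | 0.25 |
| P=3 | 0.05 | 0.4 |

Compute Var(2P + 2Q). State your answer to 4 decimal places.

E[P] = 1.9,  E[Q] = 4.65,  E[PQ] = 9.05
Var(P) = 4.6 − (1.9)² = 0.99;  Var(Q) = 21.85 − (4.65)² = 0.2275
Cov(P,Q) = 9.05 − (1.9)(4.65) = 0.215
Var(2P + 2Q) = (2)²·0.99 + (2)²·0.2275 + 2·(2)·(2)·0.215 = 6.59

6.5900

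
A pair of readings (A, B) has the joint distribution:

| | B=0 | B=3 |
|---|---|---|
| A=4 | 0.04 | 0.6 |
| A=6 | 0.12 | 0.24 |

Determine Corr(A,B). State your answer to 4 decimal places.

E[A] = 4.72,  E[B] = 2.52
E[AB] = 11.52
cov(A,B) = E[AB] − E[A]E[B] = 11.52 − (4.72)(2.52) = -0.3744
Var(A) = 0.9216,  Var(B) = 1.2096
ρ = -0.3744 / √(0.9216·1.2096) ≈ -0.3546

-0.3546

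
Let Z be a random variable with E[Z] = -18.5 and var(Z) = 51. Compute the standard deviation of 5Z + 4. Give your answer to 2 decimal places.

var(5Z + 4) = (5)²·51 = 1275
SD(5Z + 4) = √1275 ≈ 35.71

35.71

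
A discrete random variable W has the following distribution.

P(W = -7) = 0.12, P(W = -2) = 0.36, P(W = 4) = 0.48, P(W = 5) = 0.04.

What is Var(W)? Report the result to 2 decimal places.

15.69

E[W] = (-7)(0.12) + (-2)(0.36) + (4)(0.48) + (5)(0.04) = 0.56
E[W²] = (-7)²(0.12) + (-2)²(0.36) + (4)²(0.48) + (5)²(0.04) = 16
Var(W) = E[W²] − (E[W])² = 16 − (0.56)² = 15.6864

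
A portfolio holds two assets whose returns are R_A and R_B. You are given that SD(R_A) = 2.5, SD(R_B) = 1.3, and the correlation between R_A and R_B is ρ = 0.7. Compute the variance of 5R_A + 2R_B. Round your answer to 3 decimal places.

var(R_A) = (2.5)² = 6.25;  var(R_B) = (1.3)² = 1.69
Cov(R_A,R_B) = ρ·SD(R_A)·SD(R_B) = 0.7·2.5·1.3 = 2.275
var(5R_A + 2R_B) = (5)²·var(R_A) + (2)²·var(R_B) + 2·(5)·(2)·Cov(R_A,R_B)
= 25·6.25 + 4·1.69 + 20·2.275 = 208.51

208.510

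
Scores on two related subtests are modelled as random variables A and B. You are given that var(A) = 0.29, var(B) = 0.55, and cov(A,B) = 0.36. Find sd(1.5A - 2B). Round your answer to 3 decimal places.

0.832

var(1.5A - 2B) = (1.5)²·var(A) + (-2)²·var(B) + 2·(1.5)·(-2)·cov(A,B)
= 2.25·0.29 + 4·0.55 + -6·0.36 = 0.6925
sd(1.5A - 2B) = √0.6925 ≈ 0.832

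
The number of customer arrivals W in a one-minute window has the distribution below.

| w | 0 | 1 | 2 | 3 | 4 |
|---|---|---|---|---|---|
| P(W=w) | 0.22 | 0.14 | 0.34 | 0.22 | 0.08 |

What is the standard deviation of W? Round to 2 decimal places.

E[W] = (0)(0.22) + (1)(0.14) + (2)(0.34) + (3)(0.22) + (4)(0.08) = 1.8
E[W²] = (0)²(0.22) + (1)²(0.14) + (2)²(0.34) + (3)²(0.22) + (4)²(0.08) = 4.76
Var(W) = E[W²] − (E[W])² = 4.76 − (1.8)² = 1.52
σ(W) = √1.52 ≈ 1.23

1.23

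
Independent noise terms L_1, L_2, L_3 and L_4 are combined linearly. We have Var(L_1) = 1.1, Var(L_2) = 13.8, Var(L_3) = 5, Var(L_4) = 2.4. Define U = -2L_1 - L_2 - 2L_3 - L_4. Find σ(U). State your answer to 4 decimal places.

6.3718

By independence, Var(U) = (-2)²Var(L_1) + (-1)²Var(L_2) + (-2)²Var(L_3) + (-1)²Var(L_4)
= (-2)²·1.1 + (-1)²·13.8 + (-2)²·5 + (-1)²·2.4 = 40.6
σ(U) = √40.6 ≈ 6.3718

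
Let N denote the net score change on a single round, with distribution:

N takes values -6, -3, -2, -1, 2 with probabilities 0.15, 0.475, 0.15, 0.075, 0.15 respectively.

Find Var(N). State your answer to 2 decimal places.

5.19

E[N] = (-6)(0.15) + (-3)(0.475) + (-2)(0.15) + (-1)(0.075) + (2)(0.15) = -2.4
E[N²] = (-6)²(0.15) + (-3)²(0.475) + (-2)²(0.15) + (-1)²(0.075) + (2)²(0.15) = 10.95
Var(N) = E[N²] − (E[N])² = 10.95 − (-2.4)² = 5.19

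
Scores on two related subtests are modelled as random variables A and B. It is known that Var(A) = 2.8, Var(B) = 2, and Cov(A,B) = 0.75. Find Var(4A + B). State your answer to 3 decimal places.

52.800

Var(4A + B) = (4)²·Var(A) + (1)²·Var(B) + 2·(4)·(1)·Cov(A,B)
= 16·2.8 + 1·2 + 8·0.75 = 52.8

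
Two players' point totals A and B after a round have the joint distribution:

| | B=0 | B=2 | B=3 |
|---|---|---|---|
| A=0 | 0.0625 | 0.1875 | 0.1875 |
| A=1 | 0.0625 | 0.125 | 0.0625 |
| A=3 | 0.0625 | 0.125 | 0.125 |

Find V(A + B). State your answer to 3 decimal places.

E[A] = 1.1875,  E[B] = 2,  E[AB] = 2.3125
V(A) = 3.0625 − (1.1875)² = 1.65234375;  V(B) = 5.125 − (2)² = 1.125
Cov(A,B) = 2.3125 − (1.1875)(2) = -0.0625
V(A + B) = (1)²·1.65234375 + (1)²·1.125 + 2·(1)·(1)·-0.0625 = 2.65234375

2.652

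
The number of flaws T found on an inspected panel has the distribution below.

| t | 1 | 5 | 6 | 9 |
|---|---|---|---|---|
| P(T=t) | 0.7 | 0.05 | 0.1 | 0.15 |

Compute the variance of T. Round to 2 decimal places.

9.29

E[T] = (1)(0.7) + (5)(0.05) + (6)(0.1) + (9)(0.15) = 2.9
E[T²] = (1)²(0.7) + (5)²(0.05) + (6)²(0.1) + (9)²(0.15) = 17.7
V(T) = E[T²] − (E[T])² = 17.7 − (2.9)² = 9.29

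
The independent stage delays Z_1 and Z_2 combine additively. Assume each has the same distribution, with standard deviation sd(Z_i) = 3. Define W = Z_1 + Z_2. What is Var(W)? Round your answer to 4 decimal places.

18.0000

Var(Z_i) = (3)² = 9
By independence, Var(W) = (1)²Var(Z_1) + (1)²Var(Z_2)
= (1)²·9 + (1)²·9 = 18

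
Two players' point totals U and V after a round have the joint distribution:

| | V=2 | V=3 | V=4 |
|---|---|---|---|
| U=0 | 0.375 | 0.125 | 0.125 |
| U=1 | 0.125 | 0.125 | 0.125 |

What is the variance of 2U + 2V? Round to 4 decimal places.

4.4375

E[U] = 0.375,  E[V] = 2.75,  E[UV] = 1.125
var(U) = 0.375 − (0.375)² = 0.234375;  var(V) = 8.25 − (2.75)² = 0.6875
Cov(U,V) = 1.125 − (0.375)(2.75) = 0.09375
var(2U + 2V) = (2)²·0.234375 + (2)²·0.6875 + 2·(2)·(2)·0.09375 = 4.4375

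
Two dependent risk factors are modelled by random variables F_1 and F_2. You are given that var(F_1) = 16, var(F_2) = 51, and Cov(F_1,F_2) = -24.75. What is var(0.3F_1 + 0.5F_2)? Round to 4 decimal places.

6.7650

var(0.3F_1 + 0.5F_2) = (0.3)²·var(F_1) + (0.5)²·var(F_2) + 2·(0.3)·(0.5)·Cov(F_1,F_2)
= 0.09·16 + 0.25·51 + 0.3·-24.75 = 6.765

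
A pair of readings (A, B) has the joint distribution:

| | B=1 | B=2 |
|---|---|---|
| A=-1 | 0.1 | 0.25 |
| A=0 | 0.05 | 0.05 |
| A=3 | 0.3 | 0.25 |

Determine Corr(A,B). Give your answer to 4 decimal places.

-0.2275

E[A] = 1.3,  E[B] = 1.55
E[AB] = 1.8
Cov(A,B) = E[AB] − E[A]E[B] = 1.8 − (1.3)(1.55) = -0.215
Var(A) = 3.61,  Var(B) = 0.2475
ρ = -0.215 / √(3.61·0.2475) ≈ -0.2275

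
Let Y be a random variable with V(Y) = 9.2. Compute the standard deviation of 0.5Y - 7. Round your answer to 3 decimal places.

V(0.5Y - 7) = (0.5)²·9.2 = 2.3
SD(0.5Y - 7) = √2.3 ≈ 1.517

1.517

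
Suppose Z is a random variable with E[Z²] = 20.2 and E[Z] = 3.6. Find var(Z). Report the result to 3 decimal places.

7.240

var(Z) = 20.2 − (3.6)² = 7.24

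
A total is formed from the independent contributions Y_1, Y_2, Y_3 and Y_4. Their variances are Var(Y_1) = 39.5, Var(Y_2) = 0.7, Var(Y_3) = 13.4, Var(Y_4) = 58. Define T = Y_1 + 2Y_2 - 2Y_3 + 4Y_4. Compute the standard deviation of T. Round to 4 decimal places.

By independence, Var(T) = (1)²Var(Y_1) + (2)²Var(Y_2) + (-2)²Var(Y_3) + (4)²Var(Y_4)
= (1)²·39.5 + (2)²·0.7 + (-2)²·13.4 + (4)²·58 = 1023.9
sd(T) = √1023.9 ≈ 31.9984

31.9984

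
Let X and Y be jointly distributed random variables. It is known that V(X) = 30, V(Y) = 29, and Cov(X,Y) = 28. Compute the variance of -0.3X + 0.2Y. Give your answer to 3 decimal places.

V(-0.3X + 0.2Y) = (-0.3)²·V(X) + (0.2)²·V(Y) + 2·(-0.3)·(0.2)·Cov(X,Y)
= 0.09·30 + 0.04·29 + -0.12·28 = 0.5

0.500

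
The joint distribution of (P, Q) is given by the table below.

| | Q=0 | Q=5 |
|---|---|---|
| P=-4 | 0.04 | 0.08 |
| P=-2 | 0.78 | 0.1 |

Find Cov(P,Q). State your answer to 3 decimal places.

E[P] = -2.24,  E[Q] = 0.9
E[PQ] = -2.6
Cov(P,Q) = E[PQ] − E[P]E[Q] = -2.6 − (-2.24)(0.9) = -0.584

-0.584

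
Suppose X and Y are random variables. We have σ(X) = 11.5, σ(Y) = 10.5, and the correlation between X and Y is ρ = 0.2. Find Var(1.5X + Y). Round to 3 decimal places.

480.263

Var(X) = (11.5)² = 132.25;  Var(Y) = (10.5)² = 110.25
cov(X,Y) = ρ·σ(X)·σ(Y) = 0.2·11.5·10.5 = 24.15
Var(1.5X + Y) = (1.5)²·Var(X) + (1)²·Var(Y) + 2·(1.5)·(1)·cov(X,Y)
= 2.25·132.25 + 1·110.25 + 3·24.15 = 480.2625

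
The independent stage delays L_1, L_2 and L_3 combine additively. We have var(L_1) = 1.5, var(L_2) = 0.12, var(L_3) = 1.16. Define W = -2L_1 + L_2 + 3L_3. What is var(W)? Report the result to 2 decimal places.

By independence, var(W) = (-2)²var(L_1) + (1)²var(L_2) + (3)²var(L_3)
= (-2)²·1.5 + (1)²·0.12 + (3)²·1.16 = 16.56

16.56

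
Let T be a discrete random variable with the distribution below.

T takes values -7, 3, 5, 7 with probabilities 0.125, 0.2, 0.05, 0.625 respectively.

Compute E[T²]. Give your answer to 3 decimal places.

39.800

E[T²] = (-7)²(0.125) + (3)²(0.2) + (5)²(0.05) + (7)²(0.625) = 39.8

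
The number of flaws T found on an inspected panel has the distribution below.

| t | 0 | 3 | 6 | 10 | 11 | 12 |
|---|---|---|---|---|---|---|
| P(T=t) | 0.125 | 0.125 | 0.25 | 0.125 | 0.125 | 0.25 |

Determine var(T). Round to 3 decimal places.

E[T] = (0)(0.125) + (3)(0.125) + (6)(0.25) + (10)(0.125) + (11)(0.125) + (12)(0.25) = 7.5
E[T²] = (0)²(0.125) + (3)²(0.125) + (6)²(0.25) + (10)²(0.125) + (11)²(0.125) + (12)²(0.25) = 73.75
var(T) = E[T²] − (E[T])² = 73.75 − (7.5)² = 17.5

17.500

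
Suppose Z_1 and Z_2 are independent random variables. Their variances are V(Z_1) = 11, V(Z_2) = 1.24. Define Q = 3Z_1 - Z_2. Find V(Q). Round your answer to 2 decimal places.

By independence, V(Q) = (3)²V(Z_1) + (-1)²V(Z_2)
= (3)²·11 + (-1)²·1.24 = 100.24

100.24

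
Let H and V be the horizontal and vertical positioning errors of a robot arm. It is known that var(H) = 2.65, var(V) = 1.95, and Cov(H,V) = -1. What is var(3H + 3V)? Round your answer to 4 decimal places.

var(3H + 3V) = (3)²·var(H) + (3)²·var(V) + 2·(3)·(3)·Cov(H,V)
= 9·2.65 + 9·1.95 + 18·-1 = 23.4

23.4000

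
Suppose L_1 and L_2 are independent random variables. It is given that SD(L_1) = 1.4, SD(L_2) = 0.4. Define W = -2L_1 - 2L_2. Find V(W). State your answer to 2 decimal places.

V(L_1) = 1.96, V(L_2) = 0.16
By independence, V(W) = (-2)²V(L_1) + (-2)²V(L_2)
= (-2)²·1.96 + (-2)²·0.16 = 8.48

8.48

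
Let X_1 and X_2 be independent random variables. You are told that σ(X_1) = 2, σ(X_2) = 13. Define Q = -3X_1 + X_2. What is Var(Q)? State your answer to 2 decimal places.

Var(X_1) = 4, Var(X_2) = 169
By independence, Var(Q) = (-3)²Var(X_1) + (1)²Var(X_2)
= (-3)²·4 + (1)²·169 = 205

205.00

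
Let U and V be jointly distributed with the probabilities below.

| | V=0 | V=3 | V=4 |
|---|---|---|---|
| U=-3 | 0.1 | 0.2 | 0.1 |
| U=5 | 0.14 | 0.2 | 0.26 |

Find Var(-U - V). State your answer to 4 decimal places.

18.6464

E[U] = 1.8,  E[V] = 2.64,  E[UV] = 5.2
Var(U) = 18.6 − (1.8)² = 15.36;  Var(V) = 9.36 − (2.64)² = 2.3904
Cov(U,V) = 5.2 − (1.8)(2.64) = 0.448
Var(-U - V) = (-1)²·15.36 + (-1)²·2.3904 + 2·(-1)·(-1)·0.448 = 18.6464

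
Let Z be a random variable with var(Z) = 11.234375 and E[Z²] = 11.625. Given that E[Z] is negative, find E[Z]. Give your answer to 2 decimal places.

(E[Z])² = E[Z²] − var(Z) = 11.625 − 11.234375 = 0.390625
E[Z] = −√0.390625 = -0.625

-0.63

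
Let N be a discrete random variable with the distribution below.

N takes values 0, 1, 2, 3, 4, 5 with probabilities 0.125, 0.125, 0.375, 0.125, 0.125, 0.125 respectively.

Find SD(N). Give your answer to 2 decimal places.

1.49

E[N] = (0)(0.125) + (1)(0.125) + (2)(0.375) + (3)(0.125) + (4)(0.125) + (5)(0.125) = 2.375
E[N²] = (0)²(0.125) + (1)²(0.125) + (2)²(0.375) + (3)²(0.125) + (4)²(0.125) + (5)²(0.125) = 7.875
var(N) = E[N²] − (E[N])² = 7.875 − (2.375)² = 2.234375
SD(N) = √2.234375 ≈ 1.49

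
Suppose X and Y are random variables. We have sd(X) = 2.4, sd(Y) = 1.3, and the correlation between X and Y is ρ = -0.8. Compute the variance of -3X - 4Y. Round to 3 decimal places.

18.976

V(X) = (2.4)² = 5.76;  V(Y) = (1.3)² = 1.69
cov(X,Y) = ρ·sd(X)·sd(Y) = -0.8·2.4·1.3 = -2.496
V(-3X - 4Y) = (-3)²·V(X) + (-4)²·V(Y) + 2·(-3)·(-4)·cov(X,Y)
= 9·5.76 + 16·1.69 + 24·-2.496 = 18.976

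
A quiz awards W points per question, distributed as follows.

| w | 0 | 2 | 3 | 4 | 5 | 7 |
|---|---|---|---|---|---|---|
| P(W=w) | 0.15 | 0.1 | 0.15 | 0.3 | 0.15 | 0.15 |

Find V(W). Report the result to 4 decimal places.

4.3275

E[W] = (0)(0.15) + (2)(0.1) + (3)(0.15) + (4)(0.3) + (5)(0.15) + (7)(0.15) = 3.65
E[W²] = (0)²(0.15) + (2)²(0.1) + (3)²(0.15) + (4)²(0.3) + (5)²(0.15) + (7)²(0.15) = 17.65
V(W) = E[W²] − (E[W])² = 17.65 − (3.65)² = 4.3275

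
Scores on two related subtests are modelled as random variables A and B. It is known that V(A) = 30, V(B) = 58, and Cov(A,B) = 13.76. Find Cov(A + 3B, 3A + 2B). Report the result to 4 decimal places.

589.3600

Cov(A + 3B, 3A + 2B) = (1)(3)V(A) + (3)(2)V(B) + [(1)(2) + (3)(3)]Cov(A,B)
= 3·30 + 6·58 + 11·13.76 = 589.36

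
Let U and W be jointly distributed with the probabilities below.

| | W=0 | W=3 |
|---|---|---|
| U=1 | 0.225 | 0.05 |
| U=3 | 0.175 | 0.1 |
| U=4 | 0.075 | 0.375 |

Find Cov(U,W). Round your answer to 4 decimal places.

E[U] = 2.9,  E[W] = 1.575
E[UW] = 5.55
Cov(U,W) = E[UW] − E[U]E[W] = 5.55 − (2.9)(1.575) = 0.9825

0.9825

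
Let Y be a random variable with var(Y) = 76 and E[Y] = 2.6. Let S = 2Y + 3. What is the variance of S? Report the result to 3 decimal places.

var(2Y + 3) = (2)²·var(Y) = 4·76 = 304

304.000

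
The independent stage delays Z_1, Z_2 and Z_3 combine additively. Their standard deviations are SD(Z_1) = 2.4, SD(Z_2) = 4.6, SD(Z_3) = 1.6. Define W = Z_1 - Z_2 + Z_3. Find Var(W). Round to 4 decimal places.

Var(Z_1) = 5.76, Var(Z_2) = 21.16, Var(Z_3) = 2.56
By independence, Var(W) = (1)²Var(Z_1) + (-1)²Var(Z_2) + (1)²Var(Z_3)
= (1)²·5.76 + (-1)²·21.16 + (1)²·2.56 = 29.48

29.4800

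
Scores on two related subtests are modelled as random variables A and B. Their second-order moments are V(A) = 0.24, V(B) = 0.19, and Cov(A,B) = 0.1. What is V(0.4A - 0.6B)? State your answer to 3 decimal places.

0.059

V(0.4A - 0.6B) = (0.4)²·V(A) + (-0.6)²·V(B) + 2·(0.4)·(-0.6)·Cov(A,B)
= 0.16·0.24 + 0.36·0.19 + -0.48·0.1 = 0.0588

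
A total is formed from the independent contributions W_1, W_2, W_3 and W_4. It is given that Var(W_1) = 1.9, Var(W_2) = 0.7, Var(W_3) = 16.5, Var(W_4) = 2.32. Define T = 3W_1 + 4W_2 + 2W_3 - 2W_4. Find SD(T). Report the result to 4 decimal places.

By independence, Var(T) = (3)²Var(W_1) + (4)²Var(W_2) + (2)²Var(W_3) + (-2)²Var(W_4)
= (3)²·1.9 + (4)²·0.7 + (2)²·16.5 + (-2)²·2.32 = 103.58
SD(T) = √103.58 ≈ 10.1774

10.1774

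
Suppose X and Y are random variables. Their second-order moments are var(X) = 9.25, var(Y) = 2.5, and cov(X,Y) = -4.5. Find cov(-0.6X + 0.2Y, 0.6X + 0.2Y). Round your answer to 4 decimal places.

cov(-0.6X + 0.2Y, 0.6X + 0.2Y) = (-0.6)(0.6)var(X) + (0.2)(0.2)var(Y) + [(-0.6)(0.2) + (0.2)(0.6)]cov(X,Y)
= -0.36·9.25 + 0.04·2.5 + 0·-4.5 = -3.23

-3.2300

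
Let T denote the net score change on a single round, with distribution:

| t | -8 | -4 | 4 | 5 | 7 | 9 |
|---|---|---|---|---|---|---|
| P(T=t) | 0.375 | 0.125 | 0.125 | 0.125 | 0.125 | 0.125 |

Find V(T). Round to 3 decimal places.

47.234

E[T] = (-8)(0.375) + (-4)(0.125) + (4)(0.125) + (5)(0.125) + (7)(0.125) + (9)(0.125) = -0.375
E[T²] = (-8)²(0.375) + (-4)²(0.125) + (4)²(0.125) + (5)²(0.125) + (7)²(0.125) + (9)²(0.125) = 47.375
V(T) = E[T²] − (E[T])² = 47.375 − (-0.375)² = 47.234375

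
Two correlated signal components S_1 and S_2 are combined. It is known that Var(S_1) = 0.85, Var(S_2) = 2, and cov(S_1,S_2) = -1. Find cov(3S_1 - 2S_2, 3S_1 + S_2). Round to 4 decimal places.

6.6500

cov(3S_1 - 2S_2, 3S_1 + S_2) = (3)(3)Var(S_1) + (-2)(1)Var(S_2) + [(3)(1) + (-2)(3)]cov(S_1,S_2)
= 9·0.85 + -2·2 + -3·-1 = 6.65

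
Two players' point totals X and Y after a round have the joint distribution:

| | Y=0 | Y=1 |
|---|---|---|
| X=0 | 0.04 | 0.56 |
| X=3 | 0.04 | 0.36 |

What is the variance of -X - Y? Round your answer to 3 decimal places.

E[X] = 1.2,  E[Y] = 0.92,  E[XY] = 1.08
Var(X) = 3.6 − (1.2)² = 2.16;  Var(Y) = 0.92 − (0.92)² = 0.0736
Cov(X,Y) = 1.08 − (1.2)(0.92) = -0.024
Var(-X - Y) = (-1)²·2.16 + (-1)²·0.0736 + 2·(-1)·(-1)·-0.024 = 2.1856

2.186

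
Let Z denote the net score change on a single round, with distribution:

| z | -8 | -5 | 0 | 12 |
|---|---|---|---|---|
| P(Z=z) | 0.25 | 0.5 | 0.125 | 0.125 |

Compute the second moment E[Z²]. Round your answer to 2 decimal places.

46.50

E[Z²] = (-8)²(0.25) + (-5)²(0.5) + (0)²(0.125) + (12)²(0.125) = 46.5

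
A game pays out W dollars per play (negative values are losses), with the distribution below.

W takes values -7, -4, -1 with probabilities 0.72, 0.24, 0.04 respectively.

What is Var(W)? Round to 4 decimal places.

E[W] = (-7)(0.72) + (-4)(0.24) + (-1)(0.04) = -6.04
E[W²] = (-7)²(0.72) + (-4)²(0.24) + (-1)²(0.04) = 39.16
Var(W) = E[W²] − (E[W])² = 39.16 − (-6.04)² = 2.6784

2.6784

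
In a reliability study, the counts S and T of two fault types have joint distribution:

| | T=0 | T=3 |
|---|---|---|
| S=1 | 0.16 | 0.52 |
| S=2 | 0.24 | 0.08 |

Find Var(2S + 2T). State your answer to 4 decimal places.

E[S] = 1.32,  E[T] = 1.8,  E[ST] = 2.04
Var(S) = 1.96 − (1.32)² = 0.2176;  Var(T) = 5.4 − (1.8)² = 2.16
Cov(S,T) = 2.04 − (1.32)(1.8) = -0.336
Var(2S + 2T) = (2)²·0.2176 + (2)²·2.16 + 2·(2)·(2)·-0.336 = 6.8224

6.8224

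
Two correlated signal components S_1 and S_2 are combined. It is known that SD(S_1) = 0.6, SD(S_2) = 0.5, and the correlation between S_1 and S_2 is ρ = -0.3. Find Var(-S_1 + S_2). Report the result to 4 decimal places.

Var(S_1) = (0.6)² = 0.36;  Var(S_2) = (0.5)² = 0.25
cov(S_1,S_2) = ρ·SD(S_1)·SD(S_2) = -0.3·0.6·0.5 = -0.09
Var(-S_1 + S_2) = (-1)²·Var(S_1) + (1)²·Var(S_2) + 2·(-1)·(1)·cov(S_1,S_2)
= 1·0.36 + 1·0.25 + -2·-0.09 = 0.79

0.7900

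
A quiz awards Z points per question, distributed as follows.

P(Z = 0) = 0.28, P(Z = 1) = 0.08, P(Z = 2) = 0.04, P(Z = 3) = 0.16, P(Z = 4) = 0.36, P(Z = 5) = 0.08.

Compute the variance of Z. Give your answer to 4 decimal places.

E[Z] = (0)(0.28) + (1)(0.08) + (2)(0.04) + (3)(0.16) + (4)(0.36) + (5)(0.08) = 2.48
E[Z²] = (0)²(0.28) + (1)²(0.08) + (2)²(0.04) + (3)²(0.16) + (4)²(0.36) + (5)²(0.08) = 9.44
Var(Z) = E[Z²] − (E[Z])² = 9.44 − (2.48)² = 3.2896

3.2896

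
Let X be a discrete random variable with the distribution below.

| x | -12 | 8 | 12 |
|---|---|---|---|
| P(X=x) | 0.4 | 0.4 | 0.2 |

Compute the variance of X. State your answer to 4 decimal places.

111.3600

E[X] = (-12)(0.4) + (8)(0.4) + (12)(0.2) = 0.8
E[X²] = (-12)²(0.4) + (8)²(0.4) + (12)²(0.2) = 112
var(X) = E[X²] − (E[X])² = 112 − (0.8)² = 111.36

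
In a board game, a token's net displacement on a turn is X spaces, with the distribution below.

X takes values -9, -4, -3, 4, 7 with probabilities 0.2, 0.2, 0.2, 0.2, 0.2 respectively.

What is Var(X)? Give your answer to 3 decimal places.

E[X] = (-9)(0.2) + (-4)(0.2) + (-3)(0.2) + (4)(0.2) + (7)(0.2) = -1
E[X²] = (-9)²(0.2) + (-4)²(0.2) + (-3)²(0.2) + (4)²(0.2) + (7)²(0.2) = 34.2
Var(X) = E[X²] − (E[X])² = 34.2 − (-1)² = 33.2

33.200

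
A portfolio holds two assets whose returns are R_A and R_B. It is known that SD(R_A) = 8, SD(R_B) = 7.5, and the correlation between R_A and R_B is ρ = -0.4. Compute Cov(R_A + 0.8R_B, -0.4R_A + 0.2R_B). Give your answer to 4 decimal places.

-13.7200

Var(R_A) = (8)² = 64;  Var(R_B) = (7.5)² = 56.25
Cov(R_A,R_B) = ρ·SD(R_A)·SD(R_B) = -0.4·8·7.5 = -24
Cov(R_A + 0.8R_B, -0.4R_A + 0.2R_B) = (1)(-0.4)Var(R_A) + (0.8)(0.2)Var(R_B) + [(1)(0.2) + (0.8)(-0.4)]Cov(R_A,R_B)
= -0.4·64 + 0.16·56.25 + -0.12·-24 = -13.72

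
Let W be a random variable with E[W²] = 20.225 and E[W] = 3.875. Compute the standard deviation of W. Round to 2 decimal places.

Var(W) = 20.225 − (3.875)² = 5.209375
σ(W) = √5.209375 ≈ 2.28

2.28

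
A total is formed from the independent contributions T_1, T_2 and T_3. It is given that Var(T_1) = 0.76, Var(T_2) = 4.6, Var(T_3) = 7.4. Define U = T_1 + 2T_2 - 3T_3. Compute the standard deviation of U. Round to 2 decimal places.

By independence, Var(U) = (1)²Var(T_1) + (2)²Var(T_2) + (-3)²Var(T_3)
= (1)²·0.76 + (2)²·4.6 + (-3)²·7.4 = 85.76
sd(U) = √85.76 ≈ 9.26

9.26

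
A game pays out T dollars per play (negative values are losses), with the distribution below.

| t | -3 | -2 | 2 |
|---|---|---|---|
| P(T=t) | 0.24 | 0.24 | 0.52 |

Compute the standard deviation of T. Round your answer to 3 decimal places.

E[T] = (-3)(0.24) + (-2)(0.24) + (2)(0.52) = -0.16
E[T²] = (-3)²(0.24) + (-2)²(0.24) + (2)²(0.52) = 5.2
var(T) = E[T²] − (E[T])² = 5.2 − (-0.16)² = 5.1744
SD(T) = √5.1744 ≈ 2.275

2.275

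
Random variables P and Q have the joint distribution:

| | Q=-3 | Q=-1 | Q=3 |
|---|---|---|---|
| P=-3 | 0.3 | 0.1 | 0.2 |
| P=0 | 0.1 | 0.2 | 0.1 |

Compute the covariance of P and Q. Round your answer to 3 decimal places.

E[P] = -1.8,  E[Q] = -0.6
E[PQ] = 1.2
Cov(P,Q) = E[PQ] − E[P]E[Q] = 1.2 − (-1.8)(-0.6) = 0.12

0.120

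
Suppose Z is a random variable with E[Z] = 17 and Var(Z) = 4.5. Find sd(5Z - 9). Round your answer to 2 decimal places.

Var(5Z - 9) = (5)²·4.5 = 112.5
sd(5Z - 9) = √112.5 ≈ 10.61

10.61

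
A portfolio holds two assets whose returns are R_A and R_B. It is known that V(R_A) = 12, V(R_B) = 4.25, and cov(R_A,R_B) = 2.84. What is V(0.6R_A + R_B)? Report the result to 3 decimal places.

V(0.6R_A + R_B) = (0.6)²·V(R_A) + (1)²·V(R_B) + 2·(0.6)·(1)·cov(R_A,R_B)
= 0.36·12 + 1·4.25 + 1.2·2.84 = 11.978

11.978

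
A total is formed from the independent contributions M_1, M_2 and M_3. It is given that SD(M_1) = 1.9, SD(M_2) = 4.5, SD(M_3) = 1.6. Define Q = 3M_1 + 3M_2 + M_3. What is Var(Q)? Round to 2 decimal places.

217.30

Var(M_1) = 3.61, Var(M_2) = 20.25, Var(M_3) = 2.56
By independence, Var(Q) = (3)²Var(M_1) + (3)²Var(M_2) + (1)²Var(M_3)
= (3)²·3.61 + (3)²·20.25 + (1)²·2.56 = 217.3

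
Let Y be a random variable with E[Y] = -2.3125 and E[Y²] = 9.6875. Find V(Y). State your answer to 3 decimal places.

V(Y) = 9.6875 − (-2.3125)² = 4.33984375

4.340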